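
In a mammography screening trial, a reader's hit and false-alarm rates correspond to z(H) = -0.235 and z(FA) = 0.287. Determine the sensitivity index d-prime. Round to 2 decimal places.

d-prime = -0.52

d' = z(H) − z(FA) = -0.235 − 0.287 = -0.522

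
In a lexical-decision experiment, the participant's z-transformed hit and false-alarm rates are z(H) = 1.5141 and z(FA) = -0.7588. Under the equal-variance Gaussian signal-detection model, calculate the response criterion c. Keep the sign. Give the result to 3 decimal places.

c = -0.378

c = −½·[z(H) + z(FA)] = −½·(1.5141 + (-0.7588)) = -0.37765
c < 0: the participant has a liberal response bias.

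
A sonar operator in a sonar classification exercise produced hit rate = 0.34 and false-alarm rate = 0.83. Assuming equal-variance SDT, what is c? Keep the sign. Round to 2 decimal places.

z(H) = z(0.34) = -0.412
z(FA) = z(0.83) = 0.954
c = −½·[z(H) + z(FA)] = −0.5 × (-0.412 + 0.954) = -0.271

c = -0.27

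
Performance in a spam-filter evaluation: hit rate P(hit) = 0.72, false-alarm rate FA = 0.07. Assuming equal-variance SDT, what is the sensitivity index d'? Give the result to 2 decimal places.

z(H) = 0.5828
z(FA) = -1.4758
d' = z(H) − z(FA) = 0.5828 − (-1.4758) = 2.0586

d' = 2.06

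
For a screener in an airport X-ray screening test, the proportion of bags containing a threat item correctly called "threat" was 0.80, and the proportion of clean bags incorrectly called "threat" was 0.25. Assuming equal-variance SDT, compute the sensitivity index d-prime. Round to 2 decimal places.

d-prime = 1.52

Φ⁻¹(H) = 0.8416
Φ⁻¹(FA) = -0.6745
d' = z(H) − z(FA) = 0.8416 − (-0.6745) = 1.5161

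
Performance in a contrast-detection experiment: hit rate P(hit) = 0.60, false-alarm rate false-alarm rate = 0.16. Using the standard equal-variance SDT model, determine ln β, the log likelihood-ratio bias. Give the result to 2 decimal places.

z(0.60) = 0.253, z(0.16) = -0.994
ln β = −½·[z(H)² − z(FA)²] = −0.5 × (0.064 − 0.988) = 0.462

ln β = 0.46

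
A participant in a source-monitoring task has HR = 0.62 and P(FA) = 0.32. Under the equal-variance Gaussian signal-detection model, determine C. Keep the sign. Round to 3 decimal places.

Φ⁻¹(H) = Φ⁻¹(0.62) = 0.3055
Φ⁻¹(FA) = Φ⁻¹(0.32) = -0.4677
c = −½·[z(H) + z(FA)] = −0.5 × (0.3055 + (-0.4677)) = 0.0811
c > 0: the participant has a conservative response bias.

C = 0.081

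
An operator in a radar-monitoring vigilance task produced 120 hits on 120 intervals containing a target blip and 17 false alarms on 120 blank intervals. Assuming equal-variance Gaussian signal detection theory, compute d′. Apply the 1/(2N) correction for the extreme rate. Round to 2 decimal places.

The hit rate is 120/120 = 1, so apply the 1/(2N) correction: H → 1 − 1/(2·120) = 0.99583.
z(H) = z(0.99583) = 2.638
z(FA) = z(0.14167) = -1.073
d' = 2.638 − (-1.073) = 3.711

d′ = 3.71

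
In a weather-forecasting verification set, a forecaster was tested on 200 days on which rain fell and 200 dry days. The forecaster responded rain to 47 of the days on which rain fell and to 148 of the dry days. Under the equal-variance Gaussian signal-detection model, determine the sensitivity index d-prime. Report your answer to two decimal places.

d-prime = -1.37

H = 47/200 = 0.2350
FA = 148/200 = 0.7400
Φ⁻¹(0.2350) = -0.7225, Φ⁻¹(0.7400) = 0.6433
d' = z(H) − z(FA) = -0.7225 − 0.6433 = -1.3658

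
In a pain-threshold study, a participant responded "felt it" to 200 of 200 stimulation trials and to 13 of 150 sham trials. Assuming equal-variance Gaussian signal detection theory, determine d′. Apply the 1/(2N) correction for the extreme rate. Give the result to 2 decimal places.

The hit rate is 200/200 = 1, so apply the 1/(2N) correction: H → 1 − 1/(2·200) = 0.99750.
z(H) = z(0.99750) = 2.807
z(FA) = z(0.08667) = -1.362
d' = 2.807 − (-1.362) = 4.169

d′ = 4.17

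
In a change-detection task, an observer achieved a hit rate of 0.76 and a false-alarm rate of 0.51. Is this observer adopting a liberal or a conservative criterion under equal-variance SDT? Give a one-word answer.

liberal

z(H) = 0.706, z(FA) = 0.025
c = −½·(z(H) + z(FA)) = -0.3655
c < 0 → liberal criterion (biased toward responding “yes”).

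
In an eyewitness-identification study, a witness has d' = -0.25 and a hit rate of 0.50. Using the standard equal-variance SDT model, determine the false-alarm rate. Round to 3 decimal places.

false-alarm rate = 0.599

z(hit rate) = z(0.50) = 0.0000
z(FA) = z(H) − d' = 0.0000 − (-0.25) = 0.2500
false-alarm rate = Φ(0.2500) = 0.5987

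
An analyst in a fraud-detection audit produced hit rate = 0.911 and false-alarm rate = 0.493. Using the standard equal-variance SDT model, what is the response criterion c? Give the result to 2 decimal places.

Φ⁻¹(0.911) = 1.3469, Φ⁻¹(0.493) = -0.0175
c = −½·[z(H) + z(FA)] = −0.5 × (1.3469 + (-0.0175)) = -0.6647

c = -0.66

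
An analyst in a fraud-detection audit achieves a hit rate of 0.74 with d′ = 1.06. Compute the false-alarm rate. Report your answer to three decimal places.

false-alarm rate = 0.338

z(hit rate) = z(0.74) = 0.6433
z(FA) = z(H) − d' = 0.6433 − 1.06 = -0.4167
false-alarm rate = Φ(-0.4167) = 0.3384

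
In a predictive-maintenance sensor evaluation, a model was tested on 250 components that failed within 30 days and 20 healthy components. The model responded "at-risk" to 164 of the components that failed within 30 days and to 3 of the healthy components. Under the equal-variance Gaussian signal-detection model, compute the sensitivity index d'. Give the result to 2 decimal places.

d' = 1.44

H = 164/250 = 0.6560
FA = 3/20 = 0.1500
z(0.6560) = 0.4016, z(0.1500) = -1.0364
d' = z(H) − z(FA) = 0.4016 − (-1.0364) = 1.4380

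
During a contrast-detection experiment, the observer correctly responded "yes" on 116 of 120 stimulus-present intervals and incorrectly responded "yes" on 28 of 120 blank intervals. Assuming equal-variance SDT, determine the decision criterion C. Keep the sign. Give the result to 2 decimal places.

H = 116/120 = 0.9667
FA = 28/120 = 0.2333
z(H) = z(0.9667) = 1.8344
z(FA) = z(0.2333) = -0.7280
c = −½·[z(H) + z(FA)] = −0.5 × (1.8344 + (-0.7280)) = -0.5532
c < 0: the observer has a liberal response bias.

C = -0.55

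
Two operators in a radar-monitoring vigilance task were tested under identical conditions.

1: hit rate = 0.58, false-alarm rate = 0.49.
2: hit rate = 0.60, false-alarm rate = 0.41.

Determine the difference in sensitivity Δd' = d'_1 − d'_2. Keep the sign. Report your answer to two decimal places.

1: z(0.58) = 0.202, z(0.49) = -0.025, d' = 0.227
2: z(0.60) = 0.253, z(0.41) = -0.228, d' = 0.481
Δd' = d'_1 − d'_2 = 0.227 − 0.481 = -0.254
2 has the higher sensitivity.

Δd' = -0.25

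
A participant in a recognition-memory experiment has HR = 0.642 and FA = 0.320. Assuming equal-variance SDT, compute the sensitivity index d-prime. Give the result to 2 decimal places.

d-prime = 0.83

z(H) = z(0.642) = 0.364
z(FA) = z(0.320) = -0.468
d' = z(H) − z(FA) = 0.364 − (-0.468) = 0.832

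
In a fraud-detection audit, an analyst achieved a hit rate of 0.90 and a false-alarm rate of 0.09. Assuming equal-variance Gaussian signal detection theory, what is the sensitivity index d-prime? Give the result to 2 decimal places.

d-prime = 2.62

Φ⁻¹(0.90) = 1.2816, Φ⁻¹(0.09) = -1.3408
d' = z(H) − z(FA) = 1.2816 − (-1.3408) = 2.6224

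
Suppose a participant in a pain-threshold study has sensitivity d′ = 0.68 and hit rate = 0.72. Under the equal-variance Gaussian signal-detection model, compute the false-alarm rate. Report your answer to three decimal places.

z(hit rate) = z(0.72) = 0.5828
z(FA) = z(H) − d' = 0.5828 − 0.68 = -0.0972
false-alarm rate = Φ(-0.0972) = 0.4613

false-alarm rate = 0.461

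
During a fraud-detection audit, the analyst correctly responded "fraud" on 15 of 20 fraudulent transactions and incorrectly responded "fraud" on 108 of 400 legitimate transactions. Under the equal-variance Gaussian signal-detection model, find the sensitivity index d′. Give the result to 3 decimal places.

H = 15/20 = 0.7500
FA = 108/400 = 0.2700
z(0.7500) = 0.6745, z(0.2700) = -0.6128
d' = z(H) − z(FA) = 0.6745 − (-0.6128) = 1.2873

d′ = 1.287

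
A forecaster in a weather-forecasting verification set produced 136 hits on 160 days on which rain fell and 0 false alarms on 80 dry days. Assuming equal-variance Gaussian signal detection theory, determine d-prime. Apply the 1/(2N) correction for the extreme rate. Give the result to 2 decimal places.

d-prime = 3.53

The false-alarm rate is 0/80 = 0, so apply the 1/(2N) correction: FA → 1/(2·80) = 0.00625.
z(H) = z(0.85000) = 1.036
z(FA) = z(0.00625) = -2.498
d' = 1.036 − (-2.498) = 3.534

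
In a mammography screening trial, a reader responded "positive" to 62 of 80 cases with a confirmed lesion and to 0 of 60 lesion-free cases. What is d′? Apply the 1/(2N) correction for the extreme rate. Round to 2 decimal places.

The false-alarm rate is 0/60 = 0, so apply the 1/(2N) correction: FA → 1/(2·60) = 0.00833.
z(H) = z(0.77500) = 0.755
z(FA) = z(0.00833) = -2.394
d' = 0.755 − (-2.394) = 3.149

d′ = 3.15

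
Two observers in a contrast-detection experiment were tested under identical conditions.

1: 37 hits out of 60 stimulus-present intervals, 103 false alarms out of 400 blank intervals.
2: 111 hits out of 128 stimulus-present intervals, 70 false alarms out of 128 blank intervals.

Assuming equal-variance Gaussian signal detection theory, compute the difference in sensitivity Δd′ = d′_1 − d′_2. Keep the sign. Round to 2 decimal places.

Δd′ = -0.05

1: z(0.6167) = 0.297, z(0.2575) = -0.651, d' = 0.948
2: z(0.8672) = 1.113, z(0.5469) = 0.118, d' = 0.995
Δd' = d'_1 − d'_2 = 0.948 − 0.995 = -0.047
2 has the higher sensitivity.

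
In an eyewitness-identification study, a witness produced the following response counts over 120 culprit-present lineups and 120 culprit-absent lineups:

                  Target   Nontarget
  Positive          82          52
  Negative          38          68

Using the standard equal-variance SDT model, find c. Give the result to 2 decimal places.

H = 82/120 = 0.6833
FA = 52/120 = 0.4333
Φ⁻¹(H) = Φ⁻¹(0.6833) = 0.4769
Φ⁻¹(FA) = Φ⁻¹(0.4333) = -0.1680
c = −½·[z(H) + z(FA)] = −0.5 × (0.4769 + (-0.1680)) = -0.15445

c = -0.15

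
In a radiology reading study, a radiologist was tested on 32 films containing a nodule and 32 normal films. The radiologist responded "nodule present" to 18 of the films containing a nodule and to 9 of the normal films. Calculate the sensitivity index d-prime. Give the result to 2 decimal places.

H = 18/32 = 0.5625
FA = 9/32 = 0.2812
z(H) = z(0.5625) = 0.1573
z(FA) = z(0.2812) = -0.5793
d' = z(H) − z(FA) = 0.1573 − (-0.5793) = 0.7366

d-prime = 0.74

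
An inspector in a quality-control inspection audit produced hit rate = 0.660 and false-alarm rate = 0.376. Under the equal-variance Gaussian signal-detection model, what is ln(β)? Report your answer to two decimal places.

ln β = -0.04

z(0.660) = 0.412, z(0.376) = -0.316
ln β = −½·[z(H)² − z(FA)²] = −0.5 × (0.170 − 0.100) = -0.035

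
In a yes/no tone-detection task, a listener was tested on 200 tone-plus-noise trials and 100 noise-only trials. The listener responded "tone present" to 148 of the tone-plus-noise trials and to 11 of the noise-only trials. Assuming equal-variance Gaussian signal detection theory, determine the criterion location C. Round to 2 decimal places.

H = 148/200 = 0.7400
FA = 11/100 = 0.1100
z(H) = z(0.7400) = 0.6433
z(FA) = z(0.1100) = -1.2265
c = −½·[z(H) + z(FA)] = −0.5 × (0.6433 + (-1.2265)) = 0.2916
c > 0: the listener has a conservative response bias.

C = 0.29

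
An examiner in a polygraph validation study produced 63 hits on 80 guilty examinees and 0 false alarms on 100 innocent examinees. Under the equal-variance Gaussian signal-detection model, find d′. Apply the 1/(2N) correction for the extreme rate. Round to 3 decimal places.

d′ = 3.374

The false-alarm rate is 0/100 = 0, so apply the 1/(2N) correction: FA → 1/(2·100) = 0.00500.
z(H) = z(0.78750) = 0.7978
z(FA) = z(0.00500) = -2.5758
d' = 0.7978 − (-2.5758) = 3.3736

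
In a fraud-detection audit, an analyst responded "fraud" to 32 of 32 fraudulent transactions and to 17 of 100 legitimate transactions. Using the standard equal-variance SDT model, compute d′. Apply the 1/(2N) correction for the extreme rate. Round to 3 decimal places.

The hit rate is 32/32 = 1, so apply the 1/(2N) correction: H → 1 − 1/(2·32) = 0.98438.
z(H) = z(0.98438) = 2.1540
z(FA) = z(0.17000) = -0.9542
d' = 2.1540 − (-0.9542) = 3.1082

d′ = 3.108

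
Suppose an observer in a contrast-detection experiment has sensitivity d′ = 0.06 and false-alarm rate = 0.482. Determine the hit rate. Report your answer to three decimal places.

z(false-alarm rate) = z(0.482) = -0.0451
z(H) = z(FA) + d' = -0.0451 + 0.06 = 0.0149
hit rate = Φ(0.0149) = 0.5059

hit rate = 0.506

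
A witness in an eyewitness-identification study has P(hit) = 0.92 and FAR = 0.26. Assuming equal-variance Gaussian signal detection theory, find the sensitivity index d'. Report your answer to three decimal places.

d' = 2.048

z(H) = z(0.92) = 1.4051
z(FA) = z(0.26) = -0.6433
d' = z(H) − z(FA) = 1.4051 − (-0.6433) = 2.0484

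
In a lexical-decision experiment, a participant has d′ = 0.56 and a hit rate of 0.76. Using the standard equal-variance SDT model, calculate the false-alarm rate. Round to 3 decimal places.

z(hit rate) = z(0.76) = 0.7063
z(FA) = z(H) − d' = 0.7063 − 0.56 = 0.1463
false-alarm rate = Φ(0.1463) = 0.5582

false-alarm rate = 0.558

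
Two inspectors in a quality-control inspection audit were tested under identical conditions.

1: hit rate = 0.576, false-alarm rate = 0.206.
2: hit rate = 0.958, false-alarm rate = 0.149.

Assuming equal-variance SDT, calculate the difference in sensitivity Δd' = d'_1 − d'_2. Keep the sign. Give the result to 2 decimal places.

Δd' = -1.76

1: z(0.576) = 0.192, z(0.206) = -0.820, d' = 1.012
2: z(0.958) = 1.728, z(0.149) = -1.041, d' = 2.769
Δd' = d'_1 − d'_2 = 1.012 − 2.769 = -1.757
2 has the higher sensitivity.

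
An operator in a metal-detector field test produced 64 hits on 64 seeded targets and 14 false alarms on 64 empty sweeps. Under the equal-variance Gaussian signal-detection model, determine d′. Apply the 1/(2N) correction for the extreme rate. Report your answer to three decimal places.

The hit rate is 64/64 = 1, so apply the 1/(2N) correction: H → 1 − 1/(2·64) = 0.99219.
z(H) = z(0.99219) = 2.4177
z(FA) = z(0.21875) = -0.7764
d' = 2.4177 − (-0.7764) = 3.1941

d′ = 3.194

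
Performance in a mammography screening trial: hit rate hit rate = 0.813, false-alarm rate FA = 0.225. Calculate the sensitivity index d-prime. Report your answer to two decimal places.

z(H) = 0.8890
z(FA) = -0.7554
d' = z(H) − z(FA) = 0.8890 − (-0.7554) = 1.6444

d-prime = 1.64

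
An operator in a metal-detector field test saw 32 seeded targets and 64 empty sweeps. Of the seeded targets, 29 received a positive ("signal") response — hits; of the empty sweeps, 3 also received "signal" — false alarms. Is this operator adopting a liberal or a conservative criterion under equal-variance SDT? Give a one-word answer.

conservative

z(H) = 1.318, z(FA) = -1.676
c = −½·(z(H) + z(FA)) = 0.179
c > 0 → conservative criterion (biased toward responding “no”).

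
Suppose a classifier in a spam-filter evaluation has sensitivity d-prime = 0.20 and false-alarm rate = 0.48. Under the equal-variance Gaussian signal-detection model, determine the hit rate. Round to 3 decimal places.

z(false-alarm rate) = z(0.48) = -0.0502
z(H) = z(FA) + d' = -0.0502 + 0.20 = 0.1498
hit rate = Φ(0.1498) = 0.5595

hit rate = 0.560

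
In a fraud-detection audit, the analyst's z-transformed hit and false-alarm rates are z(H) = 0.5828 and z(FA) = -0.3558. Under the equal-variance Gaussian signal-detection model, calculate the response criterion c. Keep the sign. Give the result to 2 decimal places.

c = −½·[z(H) + z(FA)] = −½·(0.5828 + (-0.3558)) = -0.1135

c = -0.11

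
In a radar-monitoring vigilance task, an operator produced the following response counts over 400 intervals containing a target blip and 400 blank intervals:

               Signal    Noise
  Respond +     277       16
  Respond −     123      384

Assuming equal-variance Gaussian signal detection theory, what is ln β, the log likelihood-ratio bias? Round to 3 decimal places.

ln β = 1.406

H = 277/400 = 0.6925
FA = 16/400 = 0.0400
Φ⁻¹(0.6925) = 0.5029, Φ⁻¹(0.0400) = -1.7507
ln β = −½·[z(H)² − z(FA)²] = −0.5 × (0.2529 − 3.0650) = 1.40605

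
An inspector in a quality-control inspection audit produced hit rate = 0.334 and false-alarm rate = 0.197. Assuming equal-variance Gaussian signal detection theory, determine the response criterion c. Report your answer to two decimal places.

c = 0.64

z(H) = -0.429
z(FA) = -0.852
c = −½·[z(H) + z(FA)] = −0.5 × (-0.429 + (-0.852)) = 0.6405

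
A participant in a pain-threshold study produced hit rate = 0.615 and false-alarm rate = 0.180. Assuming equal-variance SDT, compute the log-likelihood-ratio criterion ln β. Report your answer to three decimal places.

z(H) = 0.2924
z(FA) = -0.9154
ln β = −½·[z(H)² − z(FA)²] = −0.5 × (0.0855 − 0.8380) = 0.37625

ln β = 0.376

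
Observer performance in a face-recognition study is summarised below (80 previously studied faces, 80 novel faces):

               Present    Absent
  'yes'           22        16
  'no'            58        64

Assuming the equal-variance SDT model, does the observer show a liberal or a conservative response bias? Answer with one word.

conservative

z(H) = -0.598, z(FA) = -0.842
c = −½·(z(H) + z(FA)) = 0.720
c > 0 → conservative criterion (biased toward responding “no”).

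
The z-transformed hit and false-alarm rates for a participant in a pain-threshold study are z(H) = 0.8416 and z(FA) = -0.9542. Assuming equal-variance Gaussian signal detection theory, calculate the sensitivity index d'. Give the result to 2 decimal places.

d' = z(H) − z(FA) = 0.8416 − (-0.9542) = 1.7958

d' = 1.80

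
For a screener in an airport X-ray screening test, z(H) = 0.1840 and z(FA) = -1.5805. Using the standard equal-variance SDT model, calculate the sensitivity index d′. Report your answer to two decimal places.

d′ = 1.76

d' = z(H) − z(FA) = 0.1840 − (-1.5805) = 1.7645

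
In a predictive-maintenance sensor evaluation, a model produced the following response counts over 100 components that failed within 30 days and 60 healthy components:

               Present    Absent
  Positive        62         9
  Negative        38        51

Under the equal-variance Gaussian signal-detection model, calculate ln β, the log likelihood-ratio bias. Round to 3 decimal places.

ln β = 0.490

H = 62/100 = 0.6200
FA = 9/60 = 0.1500
z(0.6200) = 0.3055, z(0.1500) = -1.0364
ln β = −½·[z(H)² − z(FA)²] = −0.5 × (0.0933 − 1.0741) = 0.4904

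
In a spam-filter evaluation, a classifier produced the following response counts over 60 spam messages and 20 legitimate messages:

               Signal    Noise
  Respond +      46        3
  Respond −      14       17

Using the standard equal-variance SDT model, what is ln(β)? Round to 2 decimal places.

ln β = 0.27

H = 46/60 = 0.7667
FA = 3/20 = 0.1500
Φ⁻¹(H) = 0.728
Φ⁻¹(FA) = -1.036
ln β = −½·[z(H)² − z(FA)²] = −0.5 × (0.530 − 1.073) = 0.2715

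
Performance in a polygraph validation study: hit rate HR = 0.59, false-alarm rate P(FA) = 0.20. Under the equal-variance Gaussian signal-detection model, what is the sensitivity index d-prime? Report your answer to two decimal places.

Φ⁻¹(H) = Φ⁻¹(0.59) = 0.2275
Φ⁻¹(FA) = Φ⁻¹(0.20) = -0.8416
d' = z(H) − z(FA) = 0.2275 − (-0.8416) = 1.0691

d-prime = 1.07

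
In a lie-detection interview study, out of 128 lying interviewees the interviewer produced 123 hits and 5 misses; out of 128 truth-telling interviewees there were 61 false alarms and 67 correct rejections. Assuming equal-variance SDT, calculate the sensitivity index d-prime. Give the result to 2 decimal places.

d-prime = 1.82

H = 123/128 = 0.9609
FA = 61/128 = 0.4766
z(0.9609) = 1.761, z(0.4766) = -0.059
d' = z(H) − z(FA) = 1.761 − (-0.059) = 1.820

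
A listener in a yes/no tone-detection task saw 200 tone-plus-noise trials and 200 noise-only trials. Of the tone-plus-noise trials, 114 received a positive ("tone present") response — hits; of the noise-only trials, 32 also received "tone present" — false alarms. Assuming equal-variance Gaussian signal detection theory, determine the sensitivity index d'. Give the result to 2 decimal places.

d' = 1.17

H = 114/200 = 0.5700
FA = 32/200 = 0.1600
z(H) = z(0.5700) = 0.176
z(FA) = z(0.1600) = -0.994
d' = z(H) − z(FA) = 0.176 − (-0.994) = 1.170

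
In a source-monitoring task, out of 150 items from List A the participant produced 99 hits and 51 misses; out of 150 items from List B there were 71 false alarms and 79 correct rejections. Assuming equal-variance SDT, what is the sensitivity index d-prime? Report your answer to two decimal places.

H = 99/150 = 0.6600
FA = 71/150 = 0.4733
Φ⁻¹(H) = 0.412
Φ⁻¹(FA) = -0.067
d' = z(H) − z(FA) = 0.412 − (-0.067) = 0.479

d-prime = 0.48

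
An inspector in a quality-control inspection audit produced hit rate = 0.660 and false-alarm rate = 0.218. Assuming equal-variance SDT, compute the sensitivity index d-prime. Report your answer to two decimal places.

z(H) = z(0.660) = 0.4125
z(FA) = z(0.218) = -0.7790
d' = z(H) − z(FA) = 0.4125 − (-0.7790) = 1.1915

d-prime = 1.19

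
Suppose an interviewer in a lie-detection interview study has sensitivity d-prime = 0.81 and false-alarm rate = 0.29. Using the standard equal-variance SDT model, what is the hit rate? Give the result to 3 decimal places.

hit rate = 0.601

z(false-alarm rate) = z(0.29) = -0.5534
z(H) = z(FA) + d' = -0.5534 + 0.81 = 0.2566
hit rate = Φ(0.2566) = 0.6013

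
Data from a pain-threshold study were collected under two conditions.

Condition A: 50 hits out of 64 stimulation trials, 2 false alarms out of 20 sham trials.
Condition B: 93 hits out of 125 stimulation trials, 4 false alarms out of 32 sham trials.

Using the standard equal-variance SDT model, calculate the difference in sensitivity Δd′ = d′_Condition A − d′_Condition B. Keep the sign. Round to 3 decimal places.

Condition A: z(0.7812) = 0.7763, z(0.1000) = -1.2816, d' = 2.0579
Condition B: z(0.7440) = 0.6557, z(0.1250) = -1.1503, d' = 1.8060
Δd' = d'_Condition A − d'_Condition B = 2.0579 − 1.8060 = 0.2519
Condition A has the higher sensitivity.

Δd′ = 0.252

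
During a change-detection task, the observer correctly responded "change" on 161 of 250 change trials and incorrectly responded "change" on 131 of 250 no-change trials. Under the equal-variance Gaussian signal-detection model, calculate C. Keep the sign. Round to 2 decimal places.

C = -0.21

H = 161/250 = 0.6440
FA = 131/250 = 0.5240
z(H) = 0.369
z(FA) = 0.060
c = −½·[z(H) + z(FA)] = −0.5 × (0.369 + 0.060) = -0.2145
c < 0: the observer has a liberal response bias.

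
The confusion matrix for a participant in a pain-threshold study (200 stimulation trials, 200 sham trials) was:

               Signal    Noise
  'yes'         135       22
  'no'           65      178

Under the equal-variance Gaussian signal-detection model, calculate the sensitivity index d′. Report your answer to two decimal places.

d′ = 1.68

H = 135/200 = 0.6750
FA = 22/200 = 0.1100
z(H) = z(0.6750) = 0.454
z(FA) = z(0.1100) = -1.227
d' = z(H) − z(FA) = 0.454 − (-1.227) = 1.681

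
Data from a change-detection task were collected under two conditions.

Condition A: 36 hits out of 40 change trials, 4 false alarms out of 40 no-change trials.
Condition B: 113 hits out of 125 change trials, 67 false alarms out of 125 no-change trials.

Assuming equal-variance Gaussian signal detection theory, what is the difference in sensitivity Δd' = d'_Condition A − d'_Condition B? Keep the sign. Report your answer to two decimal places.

Δd' = 1.35

Condition A: z(0.9000) = 1.282, z(0.1000) = -1.282, d' = 2.564
Condition B: z(0.9040) = 1.305, z(0.5360) = 0.090, d' = 1.215
Δd' = d'_Condition A − d'_Condition B = 2.564 − 1.215 = 1.349
Condition A has the higher sensitivity.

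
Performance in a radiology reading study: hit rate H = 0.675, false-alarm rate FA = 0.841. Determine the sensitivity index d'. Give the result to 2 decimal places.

z(H) = z(0.675) = 0.4538
z(FA) = z(0.841) = 0.9986
d' = z(H) − z(FA) = 0.4538 − 0.9986 = -0.5448

d' = -0.54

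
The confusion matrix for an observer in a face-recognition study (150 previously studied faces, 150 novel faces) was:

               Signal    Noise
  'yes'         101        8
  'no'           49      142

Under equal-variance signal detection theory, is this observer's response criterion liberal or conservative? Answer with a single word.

conservative

z(H) = 0.449, z(FA) = -1.613
c = −½·(z(H) + z(FA)) = 0.582
c > 0 → conservative criterion (biased toward responding “no”).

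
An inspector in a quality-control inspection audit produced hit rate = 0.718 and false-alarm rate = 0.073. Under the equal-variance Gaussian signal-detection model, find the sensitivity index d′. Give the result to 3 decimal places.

d′ = 2.031

z(H) = z(0.718) = 0.5769
z(FA) = z(0.073) = -1.4538
d' = z(H) − z(FA) = 0.5769 − (-1.4538) = 2.0307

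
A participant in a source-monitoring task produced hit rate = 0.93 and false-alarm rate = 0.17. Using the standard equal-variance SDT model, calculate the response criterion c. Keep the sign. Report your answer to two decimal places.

c = -0.26

z(H) = 1.4758
z(FA) = -0.9542
c = −½·[z(H) + z(FA)] = −0.5 × (1.4758 + (-0.9542)) = -0.2608
c < 0: the participant has a liberal response bias.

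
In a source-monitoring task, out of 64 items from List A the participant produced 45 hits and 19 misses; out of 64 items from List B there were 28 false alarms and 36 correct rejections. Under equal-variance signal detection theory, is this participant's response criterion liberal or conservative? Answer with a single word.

liberal

z(H) = 0.533, z(FA) = -0.157
c = −½·(z(H) + z(FA)) = -0.188
c < 0 → liberal criterion (biased toward responding “yes”).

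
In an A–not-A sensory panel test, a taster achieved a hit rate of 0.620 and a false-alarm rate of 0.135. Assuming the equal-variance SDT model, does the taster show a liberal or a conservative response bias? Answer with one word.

z(H) = 0.305, z(FA) = -1.103
c = −½·(z(H) + z(FA)) = 0.399
c > 0 → conservative criterion (biased toward responding “no”).

conservative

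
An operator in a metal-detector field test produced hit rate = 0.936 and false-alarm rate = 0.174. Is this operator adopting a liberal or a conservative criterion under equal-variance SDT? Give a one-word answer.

z(H) = 1.522, z(FA) = -0.938
c = −½·(z(H) + z(FA)) = -0.292
c < 0 → liberal criterion (biased toward responding “yes”).

liberal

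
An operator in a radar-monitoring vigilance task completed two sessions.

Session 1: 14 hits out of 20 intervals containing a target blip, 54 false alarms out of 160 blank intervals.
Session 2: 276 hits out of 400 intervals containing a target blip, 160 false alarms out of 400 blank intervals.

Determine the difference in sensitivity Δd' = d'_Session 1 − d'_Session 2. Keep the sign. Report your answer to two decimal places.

Session 1: z(0.7000) = 0.524, z(0.3375) = -0.419, d' = 0.943
Session 2: z(0.6900) = 0.496, z(0.4000) = -0.253, d' = 0.749
Δd' = d'_Session 1 − d'_Session 2 = 0.943 − 0.749 = 0.194
Session 1 has the higher sensitivity.

Δd' = 0.19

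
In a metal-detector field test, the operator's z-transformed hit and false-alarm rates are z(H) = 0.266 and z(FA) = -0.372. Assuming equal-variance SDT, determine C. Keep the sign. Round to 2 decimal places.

C = 0.05

c = −½·[z(H) + z(FA)] = −½·(0.266 + (-0.372)) = 0.053
c > 0: the operator has a conservative response bias.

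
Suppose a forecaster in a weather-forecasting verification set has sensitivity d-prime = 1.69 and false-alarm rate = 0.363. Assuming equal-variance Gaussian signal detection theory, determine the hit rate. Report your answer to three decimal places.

hit rate = 0.910

z(false-alarm rate) = z(0.363) = -0.3505
z(H) = z(FA) + d' = -0.3505 + 1.69 = 1.3395
hit rate = Φ(1.3395) = 0.9098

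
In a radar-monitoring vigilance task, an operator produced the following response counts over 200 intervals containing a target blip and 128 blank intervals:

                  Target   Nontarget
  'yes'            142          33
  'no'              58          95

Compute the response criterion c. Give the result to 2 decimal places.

c = 0.05

H = 142/200 = 0.7100
FA = 33/128 = 0.2578
z(H) = 0.553
z(FA) = -0.650
c = −½·[z(H) + z(FA)] = −0.5 × (0.553 + (-0.650)) = 0.0485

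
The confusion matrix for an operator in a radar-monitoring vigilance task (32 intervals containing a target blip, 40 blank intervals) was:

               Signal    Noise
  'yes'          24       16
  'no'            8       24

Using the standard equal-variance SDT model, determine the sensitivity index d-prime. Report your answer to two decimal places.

H = 24/32 = 0.7500
FA = 16/40 = 0.4000
Φ⁻¹(H) = Φ⁻¹(0.7500) = 0.674
Φ⁻¹(FA) = Φ⁻¹(0.4000) = -0.253
d' = z(H) − z(FA) = 0.674 − (-0.253) = 0.927

d-prime = 0.93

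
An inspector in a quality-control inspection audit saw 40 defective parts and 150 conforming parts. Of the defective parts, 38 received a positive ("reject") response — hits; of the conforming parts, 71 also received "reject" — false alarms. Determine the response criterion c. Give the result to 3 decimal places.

c = -0.789

H = 38/40 = 0.9500
FA = 71/150 = 0.4733
z(0.9500) = 1.6449, z(0.4733) = -0.0670
c = −½·[z(H) + z(FA)] = −0.5 × (1.6449 + (-0.0670)) = -0.78895
c < 0: the inspector has a liberal response bias.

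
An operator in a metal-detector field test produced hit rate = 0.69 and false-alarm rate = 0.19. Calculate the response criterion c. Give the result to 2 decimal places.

c = 0.19

z(0.69) = 0.4959, z(0.19) = -0.8779
c = −½·[z(H) + z(FA)] = −0.5 × (0.4959 + (-0.8779)) = 0.1910
c > 0: the operator has a conservative response bias.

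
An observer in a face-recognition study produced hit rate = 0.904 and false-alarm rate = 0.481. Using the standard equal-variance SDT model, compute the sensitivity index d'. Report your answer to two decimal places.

d' = 1.35

z(H) = z(0.904) = 1.305
z(FA) = z(0.481) = -0.048
d' = z(H) − z(FA) = 1.305 − (-0.048) = 1.353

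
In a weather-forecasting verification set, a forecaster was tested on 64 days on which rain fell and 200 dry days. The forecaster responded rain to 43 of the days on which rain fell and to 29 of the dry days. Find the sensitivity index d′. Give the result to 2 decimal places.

d′ = 1.50

H = 43/64 = 0.6719
FA = 29/200 = 0.1450
z(H) = z(0.6719) = 0.445
z(FA) = z(0.1450) = -1.058
d' = z(H) − z(FA) = 0.445 − (-1.058) = 1.503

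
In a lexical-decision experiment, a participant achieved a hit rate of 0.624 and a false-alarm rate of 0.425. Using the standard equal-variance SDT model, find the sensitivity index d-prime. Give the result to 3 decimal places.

d-prime = 0.505

z(H) = z(0.624) = 0.3160
z(FA) = z(0.425) = -0.1891
d' = z(H) − z(FA) = 0.3160 − (-0.1891) = 0.5051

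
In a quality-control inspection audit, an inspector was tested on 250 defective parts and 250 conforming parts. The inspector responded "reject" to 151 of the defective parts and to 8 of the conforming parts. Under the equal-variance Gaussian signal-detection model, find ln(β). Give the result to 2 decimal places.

ln β = 1.68

H = 151/250 = 0.6040
FA = 8/250 = 0.0320
z(H) = z(0.6040) = 0.264
z(FA) = z(0.0320) = -1.852
ln β = −½·[z(H)² − z(FA)²] = −0.5 × (0.070 − 3.430) = 1.680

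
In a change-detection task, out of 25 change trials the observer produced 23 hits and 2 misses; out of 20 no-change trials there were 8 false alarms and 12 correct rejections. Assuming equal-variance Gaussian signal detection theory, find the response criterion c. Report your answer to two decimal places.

H = 23/25 = 0.9200
FA = 8/20 = 0.4000
z(H) = z(0.9200) = 1.4051
z(FA) = z(0.4000) = -0.2533
c = −½·[z(H) + z(FA)] = −0.5 × (1.4051 + (-0.2533)) = -0.5759

c = -0.58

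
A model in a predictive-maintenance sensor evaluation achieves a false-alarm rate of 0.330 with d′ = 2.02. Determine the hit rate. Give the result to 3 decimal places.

z(false-alarm rate) = z(0.330) = -0.4399
z(H) = z(FA) + d' = -0.4399 + 2.02 = 1.5801
hit rate = Φ(1.5801) = 0.9430

hit rate = 0.943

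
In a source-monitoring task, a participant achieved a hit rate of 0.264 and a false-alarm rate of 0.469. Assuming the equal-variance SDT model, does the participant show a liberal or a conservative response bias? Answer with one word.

conservative

z(H) = -0.631, z(FA) = -0.078
c = −½·(z(H) + z(FA)) = 0.3545
c > 0 → conservative criterion (biased toward responding “no”).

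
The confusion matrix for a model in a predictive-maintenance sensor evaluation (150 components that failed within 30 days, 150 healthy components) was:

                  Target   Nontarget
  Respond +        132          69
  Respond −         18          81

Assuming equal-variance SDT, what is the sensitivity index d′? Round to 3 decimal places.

d′ = 1.275

H = 132/150 = 0.8800
FA = 69/150 = 0.4600
z(H) = z(0.8800) = 1.1750
z(FA) = z(0.4600) = -0.1004
d' = z(H) − z(FA) = 1.1750 − (-0.1004) = 1.2754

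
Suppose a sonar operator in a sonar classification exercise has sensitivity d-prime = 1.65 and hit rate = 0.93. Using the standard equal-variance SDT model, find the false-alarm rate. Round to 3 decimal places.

false-alarm rate = 0.431

z(hit rate) = z(0.93) = 1.4758
z(FA) = z(H) − d' = 1.4758 − 1.65 = -0.1742
false-alarm rate = Φ(-0.1742) = 0.4309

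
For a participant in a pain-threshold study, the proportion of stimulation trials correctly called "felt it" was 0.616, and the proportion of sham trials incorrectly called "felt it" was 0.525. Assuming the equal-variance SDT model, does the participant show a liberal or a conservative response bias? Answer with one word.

liberal

z(H) = 0.295, z(FA) = 0.063
c = −½·(z(H) + z(FA)) = -0.179
c < 0 → liberal criterion (biased toward responding “yes”).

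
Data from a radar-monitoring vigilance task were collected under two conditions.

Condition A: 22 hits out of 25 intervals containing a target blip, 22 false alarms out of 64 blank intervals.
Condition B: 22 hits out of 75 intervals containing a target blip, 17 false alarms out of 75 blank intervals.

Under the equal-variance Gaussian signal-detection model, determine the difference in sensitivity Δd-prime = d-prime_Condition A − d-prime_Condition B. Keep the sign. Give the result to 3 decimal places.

Δd-prime = 1.371

Condition A: z(0.8800) = 1.1750, z(0.3438) = -0.4021, d' = 1.5771
Condition B: z(0.2933) = -0.5438, z(0.2267) = -0.7498, d' = 0.2060
Δd' = d'_Condition A − d'_Condition B = 1.5771 − 0.2060 = 1.3711
Condition A has the higher sensitivity.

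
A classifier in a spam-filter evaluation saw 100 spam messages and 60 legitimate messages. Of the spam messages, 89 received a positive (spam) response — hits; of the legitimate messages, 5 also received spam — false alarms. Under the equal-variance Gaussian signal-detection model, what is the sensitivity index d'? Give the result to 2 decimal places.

H = 89/100 = 0.8900
FA = 5/60 = 0.0833
Φ⁻¹(H) = Φ⁻¹(0.8900) = 1.227
Φ⁻¹(FA) = Φ⁻¹(0.0833) = -1.383
d' = z(H) − z(FA) = 1.227 − (-1.383) = 2.610

d' = 2.61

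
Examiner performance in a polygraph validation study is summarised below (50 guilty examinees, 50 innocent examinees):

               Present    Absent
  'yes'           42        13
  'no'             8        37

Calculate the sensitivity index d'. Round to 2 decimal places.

d' = 1.64

H = 42/50 = 0.8400
FA = 13/50 = 0.2600
z(H) = z(0.8400) = 0.994
z(FA) = z(0.2600) = -0.643
d' = z(H) − z(FA) = 0.994 − (-0.643) = 1.637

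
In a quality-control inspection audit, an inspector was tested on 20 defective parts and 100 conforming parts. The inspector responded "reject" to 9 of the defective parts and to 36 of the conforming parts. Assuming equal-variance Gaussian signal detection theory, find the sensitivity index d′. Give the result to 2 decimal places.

d′ = 0.23

H = 9/20 = 0.4500
FA = 36/100 = 0.3600
z(H) = -0.1257
z(FA) = -0.3585
d' = z(H) − z(FA) = -0.1257 − (-0.3585) = 0.2328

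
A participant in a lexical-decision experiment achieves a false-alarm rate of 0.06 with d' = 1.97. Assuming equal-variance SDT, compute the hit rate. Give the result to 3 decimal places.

z(false-alarm rate) = z(0.06) = -1.5548
z(H) = z(FA) + d' = -1.5548 + 1.97 = 0.4152
hit rate = Φ(0.4152) = 0.6610

hit rate = 0.661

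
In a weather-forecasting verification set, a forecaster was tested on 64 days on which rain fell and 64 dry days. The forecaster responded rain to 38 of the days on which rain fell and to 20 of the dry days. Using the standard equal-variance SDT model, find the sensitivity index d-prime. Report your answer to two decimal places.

d-prime = 0.73

H = 38/64 = 0.5938
FA = 20/64 = 0.3125
z(H) = 0.2373
z(FA) = -0.4888
d' = z(H) − z(FA) = 0.2373 − (-0.4888) = 0.7261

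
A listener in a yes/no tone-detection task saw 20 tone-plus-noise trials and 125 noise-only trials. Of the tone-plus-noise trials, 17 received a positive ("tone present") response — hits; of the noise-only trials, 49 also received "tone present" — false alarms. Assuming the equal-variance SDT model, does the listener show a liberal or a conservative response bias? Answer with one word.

z(H) = 1.036, z(FA) = -0.274
c = −½·(z(H) + z(FA)) = -0.381
c < 0 → liberal criterion (biased toward responding “yes”).

liberal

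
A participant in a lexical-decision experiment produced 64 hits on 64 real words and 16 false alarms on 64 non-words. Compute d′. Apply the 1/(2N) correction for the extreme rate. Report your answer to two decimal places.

The hit rate is 64/64 = 1, so apply the 1/(2N) correction: H → 1 − 1/(2·64) = 0.99219.
z(H) = z(0.99219) = 2.418
z(FA) = z(0.25000) = -0.674
d' = 2.418 − (-0.674) = 3.092

d′ = 3.09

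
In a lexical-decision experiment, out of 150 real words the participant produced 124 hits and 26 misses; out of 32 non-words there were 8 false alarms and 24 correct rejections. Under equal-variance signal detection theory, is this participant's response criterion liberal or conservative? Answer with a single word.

z(H) = 0.941, z(FA) = -0.674
c = −½·(z(H) + z(FA)) = -0.1335
c < 0 → liberal criterion (biased toward responding “yes”).

liberal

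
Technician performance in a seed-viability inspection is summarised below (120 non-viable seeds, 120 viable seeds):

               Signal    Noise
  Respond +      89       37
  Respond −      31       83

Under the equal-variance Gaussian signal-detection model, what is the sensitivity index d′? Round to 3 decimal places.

d′ = 1.149

H = 89/120 = 0.7417
FA = 37/120 = 0.3083
z(0.7417) = 0.6486, z(0.3083) = -0.5007
d' = z(H) − z(FA) = 0.6486 − (-0.5007) = 1.1493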